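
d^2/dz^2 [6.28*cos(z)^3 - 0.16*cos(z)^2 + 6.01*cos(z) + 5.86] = -10.72*cos(z) + 0.32*cos(2*z) - 14.13*cos(3*z)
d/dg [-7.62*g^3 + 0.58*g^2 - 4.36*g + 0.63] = -22.86*g^2 + 1.16*g - 4.36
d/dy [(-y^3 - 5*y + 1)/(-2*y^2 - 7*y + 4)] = (2*y^4 + 14*y^3 - 22*y^2 + 4*y - 13)/(4*y^4 + 28*y^3 + 33*y^2 - 56*y + 16)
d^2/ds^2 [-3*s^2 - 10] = -6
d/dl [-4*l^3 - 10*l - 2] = -12*l^2 - 10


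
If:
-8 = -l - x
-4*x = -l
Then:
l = 32/5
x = 8/5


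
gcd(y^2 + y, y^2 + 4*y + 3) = y + 1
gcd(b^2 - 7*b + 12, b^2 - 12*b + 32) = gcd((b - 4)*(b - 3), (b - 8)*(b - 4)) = b - 4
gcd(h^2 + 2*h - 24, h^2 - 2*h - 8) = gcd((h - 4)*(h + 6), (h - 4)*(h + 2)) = h - 4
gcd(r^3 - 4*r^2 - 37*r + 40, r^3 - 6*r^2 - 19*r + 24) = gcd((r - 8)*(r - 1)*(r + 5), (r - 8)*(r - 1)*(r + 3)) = r^2 - 9*r + 8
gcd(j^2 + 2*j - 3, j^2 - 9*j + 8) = j - 1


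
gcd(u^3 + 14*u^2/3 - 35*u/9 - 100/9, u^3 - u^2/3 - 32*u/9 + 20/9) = u - 5/3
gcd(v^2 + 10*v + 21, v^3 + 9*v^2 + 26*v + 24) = v + 3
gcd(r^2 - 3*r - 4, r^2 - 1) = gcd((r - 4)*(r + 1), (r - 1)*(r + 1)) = r + 1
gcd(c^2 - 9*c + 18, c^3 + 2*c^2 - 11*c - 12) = c - 3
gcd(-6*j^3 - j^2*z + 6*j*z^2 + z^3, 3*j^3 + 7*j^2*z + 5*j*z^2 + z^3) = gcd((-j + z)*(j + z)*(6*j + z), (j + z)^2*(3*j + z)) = j + z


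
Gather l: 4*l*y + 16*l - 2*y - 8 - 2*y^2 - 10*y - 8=l*(4*y + 16) - 2*y^2 - 12*y - 16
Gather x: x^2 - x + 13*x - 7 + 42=x^2 + 12*x + 35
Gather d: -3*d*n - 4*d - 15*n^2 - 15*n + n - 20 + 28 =d*(-3*n - 4) - 15*n^2 - 14*n + 8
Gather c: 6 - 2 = 4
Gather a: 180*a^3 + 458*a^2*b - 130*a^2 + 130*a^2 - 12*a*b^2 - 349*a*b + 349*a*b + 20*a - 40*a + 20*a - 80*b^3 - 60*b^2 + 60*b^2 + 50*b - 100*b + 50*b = 180*a^3 + 458*a^2*b - 12*a*b^2 - 80*b^3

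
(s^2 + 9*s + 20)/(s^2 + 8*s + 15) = (s + 4)/(s + 3)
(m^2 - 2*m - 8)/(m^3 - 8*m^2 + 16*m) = (m + 2)/(m*(m - 4))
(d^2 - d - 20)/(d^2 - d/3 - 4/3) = 3*(-d^2 + d + 20)/(-3*d^2 + d + 4)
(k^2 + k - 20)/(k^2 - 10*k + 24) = (k + 5)/(k - 6)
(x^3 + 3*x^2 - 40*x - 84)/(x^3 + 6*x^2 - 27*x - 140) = (x^2 - 4*x - 12)/(x^2 - x - 20)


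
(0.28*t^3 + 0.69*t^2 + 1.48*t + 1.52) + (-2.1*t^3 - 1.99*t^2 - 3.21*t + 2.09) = -1.82*t^3 - 1.3*t^2 - 1.73*t + 3.61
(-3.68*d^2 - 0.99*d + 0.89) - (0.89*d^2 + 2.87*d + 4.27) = -4.57*d^2 - 3.86*d - 3.38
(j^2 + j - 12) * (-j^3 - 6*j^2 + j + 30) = -j^5 - 7*j^4 + 7*j^3 + 103*j^2 + 18*j - 360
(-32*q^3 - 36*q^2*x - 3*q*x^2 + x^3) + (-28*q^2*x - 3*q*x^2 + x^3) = -32*q^3 - 64*q^2*x - 6*q*x^2 + 2*x^3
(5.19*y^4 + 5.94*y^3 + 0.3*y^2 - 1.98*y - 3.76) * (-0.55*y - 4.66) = -2.8545*y^5 - 27.4524*y^4 - 27.8454*y^3 - 0.309*y^2 + 11.2948*y + 17.5216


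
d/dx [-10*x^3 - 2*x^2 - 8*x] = -30*x^2 - 4*x - 8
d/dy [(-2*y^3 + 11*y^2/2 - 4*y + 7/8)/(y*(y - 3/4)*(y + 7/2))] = (-704*y^4 + 1184*y^3 - 388*y^2 - 308*y + 147)/(y^2*(64*y^4 + 352*y^3 + 148*y^2 - 924*y + 441))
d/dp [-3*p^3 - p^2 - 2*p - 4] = -9*p^2 - 2*p - 2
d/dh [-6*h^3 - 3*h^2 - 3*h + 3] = -18*h^2 - 6*h - 3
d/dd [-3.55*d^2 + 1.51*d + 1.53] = 1.51 - 7.1*d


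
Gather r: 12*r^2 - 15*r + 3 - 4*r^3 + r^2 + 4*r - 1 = -4*r^3 + 13*r^2 - 11*r + 2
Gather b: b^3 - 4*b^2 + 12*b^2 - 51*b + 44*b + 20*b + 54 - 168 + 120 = b^3 + 8*b^2 + 13*b + 6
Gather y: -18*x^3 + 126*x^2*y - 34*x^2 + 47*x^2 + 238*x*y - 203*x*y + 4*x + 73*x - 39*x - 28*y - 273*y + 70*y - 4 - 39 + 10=-18*x^3 + 13*x^2 + 38*x + y*(126*x^2 + 35*x - 231) - 33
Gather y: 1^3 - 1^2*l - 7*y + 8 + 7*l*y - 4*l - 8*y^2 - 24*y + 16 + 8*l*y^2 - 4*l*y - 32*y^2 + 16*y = -5*l + y^2*(8*l - 40) + y*(3*l - 15) + 25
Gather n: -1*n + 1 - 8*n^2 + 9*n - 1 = -8*n^2 + 8*n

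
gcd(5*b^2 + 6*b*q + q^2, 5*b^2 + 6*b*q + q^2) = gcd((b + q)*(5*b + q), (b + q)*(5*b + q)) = 5*b^2 + 6*b*q + q^2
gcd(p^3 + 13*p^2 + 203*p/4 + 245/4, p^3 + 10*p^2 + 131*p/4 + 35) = p^2 + 6*p + 35/4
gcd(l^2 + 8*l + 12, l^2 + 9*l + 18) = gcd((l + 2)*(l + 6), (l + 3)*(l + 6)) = l + 6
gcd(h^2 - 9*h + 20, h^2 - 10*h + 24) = h - 4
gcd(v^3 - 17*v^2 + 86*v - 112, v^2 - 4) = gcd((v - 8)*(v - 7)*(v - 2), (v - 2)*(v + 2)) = v - 2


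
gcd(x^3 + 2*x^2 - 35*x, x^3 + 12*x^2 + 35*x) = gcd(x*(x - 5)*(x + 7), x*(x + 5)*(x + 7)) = x^2 + 7*x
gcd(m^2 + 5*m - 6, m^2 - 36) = m + 6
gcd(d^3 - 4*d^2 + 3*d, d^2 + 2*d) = d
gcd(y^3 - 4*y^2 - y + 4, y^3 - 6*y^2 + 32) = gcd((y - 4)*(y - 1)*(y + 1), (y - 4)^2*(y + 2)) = y - 4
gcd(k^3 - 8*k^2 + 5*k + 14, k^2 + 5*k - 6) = 1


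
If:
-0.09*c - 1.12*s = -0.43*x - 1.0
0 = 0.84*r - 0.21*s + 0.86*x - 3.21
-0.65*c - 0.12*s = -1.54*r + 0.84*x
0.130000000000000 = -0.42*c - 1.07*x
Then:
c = -26.97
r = -5.12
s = 7.08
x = 10.47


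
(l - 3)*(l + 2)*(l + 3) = l^3 + 2*l^2 - 9*l - 18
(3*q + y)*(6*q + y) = 18*q^2 + 9*q*y + y^2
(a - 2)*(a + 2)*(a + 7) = a^3 + 7*a^2 - 4*a - 28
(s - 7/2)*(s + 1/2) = s^2 - 3*s - 7/4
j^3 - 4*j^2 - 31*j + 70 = (j - 7)*(j - 2)*(j + 5)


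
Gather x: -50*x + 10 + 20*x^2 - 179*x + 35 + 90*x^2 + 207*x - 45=110*x^2 - 22*x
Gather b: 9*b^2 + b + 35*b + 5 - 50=9*b^2 + 36*b - 45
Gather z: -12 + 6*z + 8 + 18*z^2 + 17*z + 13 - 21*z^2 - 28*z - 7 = -3*z^2 - 5*z + 2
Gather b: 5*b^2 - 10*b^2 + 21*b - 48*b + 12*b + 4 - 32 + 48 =-5*b^2 - 15*b + 20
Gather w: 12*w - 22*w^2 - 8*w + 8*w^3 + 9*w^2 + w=8*w^3 - 13*w^2 + 5*w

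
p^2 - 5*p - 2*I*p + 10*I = (p - 5)*(p - 2*I)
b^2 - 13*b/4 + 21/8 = (b - 7/4)*(b - 3/2)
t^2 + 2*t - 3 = (t - 1)*(t + 3)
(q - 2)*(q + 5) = q^2 + 3*q - 10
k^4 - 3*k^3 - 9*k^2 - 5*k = k*(k - 5)*(k + 1)^2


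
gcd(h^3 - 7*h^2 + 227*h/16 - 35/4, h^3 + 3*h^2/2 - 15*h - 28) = h - 4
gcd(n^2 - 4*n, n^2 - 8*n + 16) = n - 4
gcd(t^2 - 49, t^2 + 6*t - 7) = t + 7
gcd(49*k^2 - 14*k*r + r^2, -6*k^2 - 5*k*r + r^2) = 1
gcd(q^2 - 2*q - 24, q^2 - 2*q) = 1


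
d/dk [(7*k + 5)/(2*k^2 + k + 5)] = (14*k^2 + 7*k - (4*k + 1)*(7*k + 5) + 35)/(2*k^2 + k + 5)^2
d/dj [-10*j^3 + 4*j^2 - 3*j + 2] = -30*j^2 + 8*j - 3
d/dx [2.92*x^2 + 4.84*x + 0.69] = 5.84*x + 4.84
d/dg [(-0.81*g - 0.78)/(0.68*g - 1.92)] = (1.418208*g - 4.004352)/(0.68*g - 1.92)^3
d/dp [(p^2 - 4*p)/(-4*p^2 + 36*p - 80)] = 5/(4*(p^2 - 10*p + 25))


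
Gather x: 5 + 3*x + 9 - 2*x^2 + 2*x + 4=-2*x^2 + 5*x + 18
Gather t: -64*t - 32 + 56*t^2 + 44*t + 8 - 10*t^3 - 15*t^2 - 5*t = -10*t^3 + 41*t^2 - 25*t - 24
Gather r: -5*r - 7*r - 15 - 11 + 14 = -12*r - 12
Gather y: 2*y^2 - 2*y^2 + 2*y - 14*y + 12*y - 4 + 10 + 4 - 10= 0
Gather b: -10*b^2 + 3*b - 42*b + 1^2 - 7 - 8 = -10*b^2 - 39*b - 14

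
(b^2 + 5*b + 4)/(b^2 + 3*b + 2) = (b + 4)/(b + 2)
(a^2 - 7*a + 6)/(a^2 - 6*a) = (a - 1)/a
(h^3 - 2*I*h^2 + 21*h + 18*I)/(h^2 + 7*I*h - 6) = (h^2 - 3*I*h + 18)/(h + 6*I)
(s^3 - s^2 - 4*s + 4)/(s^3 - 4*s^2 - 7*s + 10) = (s - 2)/(s - 5)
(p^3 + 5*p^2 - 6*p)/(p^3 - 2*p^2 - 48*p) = (p - 1)/(p - 8)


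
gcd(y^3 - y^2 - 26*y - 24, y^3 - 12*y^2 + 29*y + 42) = y^2 - 5*y - 6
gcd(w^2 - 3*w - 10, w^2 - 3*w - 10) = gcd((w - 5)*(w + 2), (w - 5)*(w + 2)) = w^2 - 3*w - 10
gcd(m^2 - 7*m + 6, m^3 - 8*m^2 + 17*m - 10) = m - 1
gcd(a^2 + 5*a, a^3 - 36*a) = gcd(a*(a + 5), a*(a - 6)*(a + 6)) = a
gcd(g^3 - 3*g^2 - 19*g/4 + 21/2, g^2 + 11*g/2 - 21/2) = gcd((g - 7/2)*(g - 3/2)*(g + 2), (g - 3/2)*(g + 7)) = g - 3/2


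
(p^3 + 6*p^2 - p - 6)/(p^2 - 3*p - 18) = (-p^3 - 6*p^2 + p + 6)/(-p^2 + 3*p + 18)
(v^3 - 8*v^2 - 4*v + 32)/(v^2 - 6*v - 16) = v - 2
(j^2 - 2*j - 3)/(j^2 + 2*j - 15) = (j + 1)/(j + 5)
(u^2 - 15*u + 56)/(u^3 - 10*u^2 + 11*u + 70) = (u - 8)/(u^2 - 3*u - 10)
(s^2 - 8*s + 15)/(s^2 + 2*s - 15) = (s - 5)/(s + 5)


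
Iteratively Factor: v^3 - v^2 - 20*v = (v - 5)*(v^2 + 4*v) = (v - 5)*(v + 4)*(v)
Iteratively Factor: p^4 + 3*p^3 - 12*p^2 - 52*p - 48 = (p + 2)*(p^3 + p^2 - 14*p - 24) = (p + 2)^2*(p^2 - p - 12) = (p - 4)*(p + 2)^2*(p + 3)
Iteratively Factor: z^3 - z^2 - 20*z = (z - 5)*(z^2 + 4*z) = z*(z - 5)*(z + 4)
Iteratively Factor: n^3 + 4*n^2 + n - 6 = (n + 3)*(n^2 + n - 2) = (n - 1)*(n + 3)*(n + 2)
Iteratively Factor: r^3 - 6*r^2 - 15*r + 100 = (r - 5)*(r^2 - r - 20) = (r - 5)*(r + 4)*(r - 5)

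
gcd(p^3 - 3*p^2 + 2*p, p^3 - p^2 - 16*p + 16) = p - 1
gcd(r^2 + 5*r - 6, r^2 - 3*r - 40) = 1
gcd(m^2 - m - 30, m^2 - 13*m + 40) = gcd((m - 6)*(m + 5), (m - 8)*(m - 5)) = 1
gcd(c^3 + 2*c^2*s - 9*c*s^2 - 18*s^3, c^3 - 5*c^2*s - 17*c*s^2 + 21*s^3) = c + 3*s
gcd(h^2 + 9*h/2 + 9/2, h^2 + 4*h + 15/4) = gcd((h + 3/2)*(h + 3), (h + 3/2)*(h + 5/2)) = h + 3/2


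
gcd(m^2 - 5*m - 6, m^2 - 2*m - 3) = m + 1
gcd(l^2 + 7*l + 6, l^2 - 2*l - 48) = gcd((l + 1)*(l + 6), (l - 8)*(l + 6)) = l + 6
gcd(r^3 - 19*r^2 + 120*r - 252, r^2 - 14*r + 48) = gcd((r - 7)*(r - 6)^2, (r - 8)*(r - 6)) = r - 6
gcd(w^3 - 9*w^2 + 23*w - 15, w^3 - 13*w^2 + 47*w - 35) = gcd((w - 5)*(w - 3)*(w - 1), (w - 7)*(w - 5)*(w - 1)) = w^2 - 6*w + 5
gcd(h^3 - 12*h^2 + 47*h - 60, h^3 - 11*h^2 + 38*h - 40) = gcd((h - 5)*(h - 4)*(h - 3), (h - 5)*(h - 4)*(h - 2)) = h^2 - 9*h + 20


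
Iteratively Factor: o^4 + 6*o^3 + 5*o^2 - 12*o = (o)*(o^3 + 6*o^2 + 5*o - 12) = o*(o - 1)*(o^2 + 7*o + 12) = o*(o - 1)*(o + 4)*(o + 3)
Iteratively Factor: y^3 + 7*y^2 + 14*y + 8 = (y + 4)*(y^2 + 3*y + 2) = (y + 1)*(y + 4)*(y + 2)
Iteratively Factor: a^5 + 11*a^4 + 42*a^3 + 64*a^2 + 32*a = (a + 4)*(a^4 + 7*a^3 + 14*a^2 + 8*a) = a*(a + 4)*(a^3 + 7*a^2 + 14*a + 8) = a*(a + 4)^2*(a^2 + 3*a + 2) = a*(a + 2)*(a + 4)^2*(a + 1)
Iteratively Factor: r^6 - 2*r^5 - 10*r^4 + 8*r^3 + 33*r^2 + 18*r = (r + 1)*(r^5 - 3*r^4 - 7*r^3 + 15*r^2 + 18*r) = (r + 1)*(r + 2)*(r^4 - 5*r^3 + 3*r^2 + 9*r) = (r - 3)*(r + 1)*(r + 2)*(r^3 - 2*r^2 - 3*r) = (r - 3)^2*(r + 1)*(r + 2)*(r^2 + r) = r*(r - 3)^2*(r + 1)*(r + 2)*(r + 1)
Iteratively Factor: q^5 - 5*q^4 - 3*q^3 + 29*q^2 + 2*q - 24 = (q - 4)*(q^4 - q^3 - 7*q^2 + q + 6) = (q - 4)*(q - 1)*(q^3 - 7*q - 6) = (q - 4)*(q - 1)*(q + 2)*(q^2 - 2*q - 3) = (q - 4)*(q - 3)*(q - 1)*(q + 2)*(q + 1)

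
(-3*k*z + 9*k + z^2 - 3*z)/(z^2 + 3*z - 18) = (-3*k + z)/(z + 6)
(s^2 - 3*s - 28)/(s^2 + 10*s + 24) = (s - 7)/(s + 6)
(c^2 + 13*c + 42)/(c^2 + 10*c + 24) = (c + 7)/(c + 4)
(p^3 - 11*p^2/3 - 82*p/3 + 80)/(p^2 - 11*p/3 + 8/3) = (p^2 - p - 30)/(p - 1)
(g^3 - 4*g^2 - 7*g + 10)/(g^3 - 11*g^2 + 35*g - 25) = (g + 2)/(g - 5)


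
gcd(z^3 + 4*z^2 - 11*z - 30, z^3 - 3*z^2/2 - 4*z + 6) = z + 2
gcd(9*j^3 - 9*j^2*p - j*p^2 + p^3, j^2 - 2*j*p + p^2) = -j + p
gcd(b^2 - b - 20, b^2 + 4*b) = b + 4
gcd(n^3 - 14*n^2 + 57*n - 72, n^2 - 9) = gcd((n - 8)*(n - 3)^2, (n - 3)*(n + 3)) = n - 3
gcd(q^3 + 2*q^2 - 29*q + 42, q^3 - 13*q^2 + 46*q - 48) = q^2 - 5*q + 6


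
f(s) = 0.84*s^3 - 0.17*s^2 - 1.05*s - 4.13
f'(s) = 2.52*s^2 - 0.34*s - 1.05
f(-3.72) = -45.82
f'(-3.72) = 35.09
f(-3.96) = -54.80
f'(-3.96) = 39.81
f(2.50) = 5.31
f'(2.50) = 13.85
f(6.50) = 212.55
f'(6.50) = 103.21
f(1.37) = -3.73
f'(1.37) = 3.21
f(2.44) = 4.50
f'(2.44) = 13.12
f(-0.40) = -3.79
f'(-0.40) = -0.51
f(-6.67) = -253.95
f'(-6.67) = 113.33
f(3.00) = 13.87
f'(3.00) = 20.61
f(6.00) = 164.89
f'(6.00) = 87.63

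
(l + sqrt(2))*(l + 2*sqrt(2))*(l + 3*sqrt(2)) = l^3 + 6*sqrt(2)*l^2 + 22*l + 12*sqrt(2)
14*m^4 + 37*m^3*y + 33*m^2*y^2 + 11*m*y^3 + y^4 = (m + y)^2*(2*m + y)*(7*m + y)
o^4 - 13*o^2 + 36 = (o - 3)*(o - 2)*(o + 2)*(o + 3)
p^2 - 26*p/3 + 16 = (p - 6)*(p - 8/3)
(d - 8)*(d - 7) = d^2 - 15*d + 56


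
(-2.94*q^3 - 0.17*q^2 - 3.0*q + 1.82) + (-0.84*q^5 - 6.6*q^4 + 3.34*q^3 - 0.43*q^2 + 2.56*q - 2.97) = -0.84*q^5 - 6.6*q^4 + 0.4*q^3 - 0.6*q^2 - 0.44*q - 1.15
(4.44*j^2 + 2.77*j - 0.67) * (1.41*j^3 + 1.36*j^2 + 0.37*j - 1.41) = 6.2604*j^5 + 9.9441*j^4 + 4.4653*j^3 - 6.1467*j^2 - 4.1536*j + 0.9447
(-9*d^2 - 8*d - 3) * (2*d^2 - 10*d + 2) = -18*d^4 + 74*d^3 + 56*d^2 + 14*d - 6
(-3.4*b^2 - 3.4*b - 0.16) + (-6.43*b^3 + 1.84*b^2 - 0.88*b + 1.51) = -6.43*b^3 - 1.56*b^2 - 4.28*b + 1.35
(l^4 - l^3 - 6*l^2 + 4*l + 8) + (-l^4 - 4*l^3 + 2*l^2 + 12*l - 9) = -5*l^3 - 4*l^2 + 16*l - 1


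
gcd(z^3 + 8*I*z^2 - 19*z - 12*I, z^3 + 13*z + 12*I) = z^2 + 4*I*z - 3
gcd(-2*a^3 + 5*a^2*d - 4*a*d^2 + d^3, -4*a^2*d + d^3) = 2*a - d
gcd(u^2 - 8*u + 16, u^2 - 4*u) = u - 4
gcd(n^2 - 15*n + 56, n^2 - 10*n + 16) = n - 8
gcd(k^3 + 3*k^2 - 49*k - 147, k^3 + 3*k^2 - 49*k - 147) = k^3 + 3*k^2 - 49*k - 147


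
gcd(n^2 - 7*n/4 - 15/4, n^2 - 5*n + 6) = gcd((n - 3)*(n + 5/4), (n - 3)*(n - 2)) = n - 3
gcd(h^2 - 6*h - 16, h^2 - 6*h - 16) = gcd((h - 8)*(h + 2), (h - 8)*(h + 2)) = h^2 - 6*h - 16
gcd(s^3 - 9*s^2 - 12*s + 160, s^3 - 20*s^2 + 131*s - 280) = s^2 - 13*s + 40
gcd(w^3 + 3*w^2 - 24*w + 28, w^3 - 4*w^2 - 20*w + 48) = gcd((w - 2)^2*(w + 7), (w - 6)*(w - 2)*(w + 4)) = w - 2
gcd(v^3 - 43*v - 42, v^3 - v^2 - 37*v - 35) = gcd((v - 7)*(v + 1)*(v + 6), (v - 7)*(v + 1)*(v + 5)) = v^2 - 6*v - 7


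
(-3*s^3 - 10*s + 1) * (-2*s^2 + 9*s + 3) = 6*s^5 - 27*s^4 + 11*s^3 - 92*s^2 - 21*s + 3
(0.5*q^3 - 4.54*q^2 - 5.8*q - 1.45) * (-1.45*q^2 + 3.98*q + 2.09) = -0.725*q^5 + 8.573*q^4 - 8.6142*q^3 - 30.4701*q^2 - 17.893*q - 3.0305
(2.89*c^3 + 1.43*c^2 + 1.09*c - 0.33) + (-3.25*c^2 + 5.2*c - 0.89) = 2.89*c^3 - 1.82*c^2 + 6.29*c - 1.22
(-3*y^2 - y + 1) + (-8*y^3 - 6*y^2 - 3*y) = -8*y^3 - 9*y^2 - 4*y + 1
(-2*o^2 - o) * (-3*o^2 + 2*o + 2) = 6*o^4 - o^3 - 6*o^2 - 2*o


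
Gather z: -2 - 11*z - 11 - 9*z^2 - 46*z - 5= -9*z^2 - 57*z - 18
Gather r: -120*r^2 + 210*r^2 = 90*r^2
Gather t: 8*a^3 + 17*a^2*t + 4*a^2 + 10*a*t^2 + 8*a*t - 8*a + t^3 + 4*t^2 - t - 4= 8*a^3 + 4*a^2 - 8*a + t^3 + t^2*(10*a + 4) + t*(17*a^2 + 8*a - 1) - 4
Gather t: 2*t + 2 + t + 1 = 3*t + 3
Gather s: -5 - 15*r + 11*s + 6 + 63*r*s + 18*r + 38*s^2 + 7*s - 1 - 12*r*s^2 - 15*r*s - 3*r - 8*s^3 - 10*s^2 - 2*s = -8*s^3 + s^2*(28 - 12*r) + s*(48*r + 16)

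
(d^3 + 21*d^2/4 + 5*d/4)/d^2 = d + 21/4 + 5/(4*d)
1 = 1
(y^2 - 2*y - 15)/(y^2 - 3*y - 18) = (y - 5)/(y - 6)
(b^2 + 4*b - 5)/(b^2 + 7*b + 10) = (b - 1)/(b + 2)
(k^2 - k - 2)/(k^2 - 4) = (k + 1)/(k + 2)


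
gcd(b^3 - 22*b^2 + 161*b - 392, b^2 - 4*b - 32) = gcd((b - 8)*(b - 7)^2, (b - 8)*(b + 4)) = b - 8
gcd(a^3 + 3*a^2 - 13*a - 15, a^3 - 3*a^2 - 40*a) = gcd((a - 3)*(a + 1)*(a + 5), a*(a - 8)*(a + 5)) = a + 5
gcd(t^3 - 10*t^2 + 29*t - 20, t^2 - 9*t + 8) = t - 1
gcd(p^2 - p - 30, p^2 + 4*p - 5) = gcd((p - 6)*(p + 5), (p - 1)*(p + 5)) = p + 5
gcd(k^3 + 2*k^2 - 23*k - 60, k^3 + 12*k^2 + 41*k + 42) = k + 3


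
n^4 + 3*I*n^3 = n^3*(n + 3*I)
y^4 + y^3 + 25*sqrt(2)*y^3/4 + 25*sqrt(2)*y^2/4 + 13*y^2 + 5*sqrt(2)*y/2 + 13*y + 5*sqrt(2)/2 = (y + 1)*(y + 5*sqrt(2))*(sqrt(2)*y/2 + 1)*(sqrt(2)*y + 1/2)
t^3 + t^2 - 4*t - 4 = (t - 2)*(t + 1)*(t + 2)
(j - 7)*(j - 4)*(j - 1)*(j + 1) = j^4 - 11*j^3 + 27*j^2 + 11*j - 28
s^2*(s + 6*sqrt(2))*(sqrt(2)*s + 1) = sqrt(2)*s^4 + 13*s^3 + 6*sqrt(2)*s^2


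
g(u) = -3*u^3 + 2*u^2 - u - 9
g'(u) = -9*u^2 + 4*u - 1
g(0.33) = -9.22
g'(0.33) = -0.66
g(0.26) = -9.18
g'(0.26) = -0.57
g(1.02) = -11.12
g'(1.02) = -6.28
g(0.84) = -10.21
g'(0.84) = -3.99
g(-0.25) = -8.58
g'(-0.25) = -2.56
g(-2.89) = 83.01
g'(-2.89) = -87.73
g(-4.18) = 249.23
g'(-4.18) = -174.97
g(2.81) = -62.58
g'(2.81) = -60.82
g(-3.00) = 93.00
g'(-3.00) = -94.00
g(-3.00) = 93.00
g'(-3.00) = -94.00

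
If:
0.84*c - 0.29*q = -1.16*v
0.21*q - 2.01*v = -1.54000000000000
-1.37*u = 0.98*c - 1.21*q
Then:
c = 1.9234693877551*v - 2.53174603174603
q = 9.57142857142857*v - 7.33333333333333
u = 7.07768508863399*v - 4.66585563665856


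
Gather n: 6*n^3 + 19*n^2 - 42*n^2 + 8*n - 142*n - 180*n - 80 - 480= 6*n^3 - 23*n^2 - 314*n - 560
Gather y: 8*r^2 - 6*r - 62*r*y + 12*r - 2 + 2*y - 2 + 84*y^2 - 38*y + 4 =8*r^2 + 6*r + 84*y^2 + y*(-62*r - 36)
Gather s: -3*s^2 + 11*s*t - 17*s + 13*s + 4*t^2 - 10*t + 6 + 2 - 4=-3*s^2 + s*(11*t - 4) + 4*t^2 - 10*t + 4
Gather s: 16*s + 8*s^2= 8*s^2 + 16*s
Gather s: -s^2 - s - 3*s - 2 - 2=-s^2 - 4*s - 4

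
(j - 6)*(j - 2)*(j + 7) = j^3 - j^2 - 44*j + 84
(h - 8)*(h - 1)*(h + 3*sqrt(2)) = h^3 - 9*h^2 + 3*sqrt(2)*h^2 - 27*sqrt(2)*h + 8*h + 24*sqrt(2)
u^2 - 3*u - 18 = (u - 6)*(u + 3)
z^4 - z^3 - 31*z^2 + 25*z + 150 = (z - 5)*(z - 3)*(z + 2)*(z + 5)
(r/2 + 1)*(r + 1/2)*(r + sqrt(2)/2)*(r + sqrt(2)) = r^4/2 + 3*sqrt(2)*r^3/4 + 5*r^3/4 + r^2 + 15*sqrt(2)*r^2/8 + 3*sqrt(2)*r/4 + 5*r/4 + 1/2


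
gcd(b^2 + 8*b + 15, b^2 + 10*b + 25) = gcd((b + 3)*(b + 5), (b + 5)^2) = b + 5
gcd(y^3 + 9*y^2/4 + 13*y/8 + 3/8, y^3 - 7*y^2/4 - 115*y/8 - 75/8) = y + 3/4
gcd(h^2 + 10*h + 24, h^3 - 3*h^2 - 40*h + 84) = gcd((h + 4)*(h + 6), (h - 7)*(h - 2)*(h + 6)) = h + 6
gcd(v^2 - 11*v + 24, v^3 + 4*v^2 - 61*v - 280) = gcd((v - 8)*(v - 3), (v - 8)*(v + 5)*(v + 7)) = v - 8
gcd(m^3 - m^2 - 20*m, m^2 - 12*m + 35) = m - 5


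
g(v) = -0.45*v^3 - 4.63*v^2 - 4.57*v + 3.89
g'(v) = -1.35*v^2 - 9.26*v - 4.57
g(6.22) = -311.95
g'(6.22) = -114.40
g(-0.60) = 5.06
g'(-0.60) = 0.50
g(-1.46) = 2.09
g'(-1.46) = 6.07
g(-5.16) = -33.98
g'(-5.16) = 7.27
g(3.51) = -88.65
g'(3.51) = -53.70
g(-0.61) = 5.06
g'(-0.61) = 0.58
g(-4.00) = -23.11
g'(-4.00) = 10.87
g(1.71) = -19.71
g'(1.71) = -24.35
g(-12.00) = 169.61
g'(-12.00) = -87.85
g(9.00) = -740.32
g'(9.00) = -197.26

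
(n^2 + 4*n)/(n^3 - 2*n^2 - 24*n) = 1/(n - 6)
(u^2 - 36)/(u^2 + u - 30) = (u - 6)/(u - 5)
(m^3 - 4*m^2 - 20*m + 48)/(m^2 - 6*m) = m + 2 - 8/m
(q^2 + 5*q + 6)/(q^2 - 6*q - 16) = (q + 3)/(q - 8)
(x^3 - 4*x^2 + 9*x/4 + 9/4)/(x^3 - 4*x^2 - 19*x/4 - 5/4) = (2*x^2 - 9*x + 9)/(2*x^2 - 9*x - 5)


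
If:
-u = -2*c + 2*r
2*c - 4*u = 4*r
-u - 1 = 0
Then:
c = 1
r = 3/2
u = -1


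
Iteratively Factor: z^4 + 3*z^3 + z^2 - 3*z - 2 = (z + 1)*(z^3 + 2*z^2 - z - 2) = (z + 1)^2*(z^2 + z - 2) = (z + 1)^2*(z + 2)*(z - 1)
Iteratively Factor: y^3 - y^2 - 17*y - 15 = (y + 3)*(y^2 - 4*y - 5) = (y + 1)*(y + 3)*(y - 5)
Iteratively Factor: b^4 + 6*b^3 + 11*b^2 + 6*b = (b + 1)*(b^3 + 5*b^2 + 6*b) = b*(b + 1)*(b^2 + 5*b + 6) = b*(b + 1)*(b + 3)*(b + 2)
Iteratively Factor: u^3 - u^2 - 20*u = (u + 4)*(u^2 - 5*u) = u*(u + 4)*(u - 5)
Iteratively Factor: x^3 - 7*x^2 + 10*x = (x)*(x^2 - 7*x + 10) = x*(x - 5)*(x - 2)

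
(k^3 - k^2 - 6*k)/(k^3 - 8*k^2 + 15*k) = (k + 2)/(k - 5)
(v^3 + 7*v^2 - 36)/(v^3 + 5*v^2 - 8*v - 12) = (v + 3)/(v + 1)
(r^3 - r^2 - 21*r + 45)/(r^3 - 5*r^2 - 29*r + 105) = (r - 3)/(r - 7)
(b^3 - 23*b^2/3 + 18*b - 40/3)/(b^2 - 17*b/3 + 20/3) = b - 2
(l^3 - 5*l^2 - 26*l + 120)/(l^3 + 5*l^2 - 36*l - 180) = (l - 4)/(l + 6)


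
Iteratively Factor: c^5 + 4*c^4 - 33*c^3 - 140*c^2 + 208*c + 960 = (c + 4)*(c^4 - 33*c^2 - 8*c + 240) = (c - 3)*(c + 4)*(c^3 + 3*c^2 - 24*c - 80) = (c - 3)*(c + 4)^2*(c^2 - c - 20) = (c - 3)*(c + 4)^3*(c - 5)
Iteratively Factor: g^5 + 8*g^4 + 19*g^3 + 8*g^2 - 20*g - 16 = (g + 2)*(g^4 + 6*g^3 + 7*g^2 - 6*g - 8) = (g + 2)^2*(g^3 + 4*g^2 - g - 4) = (g - 1)*(g + 2)^2*(g^2 + 5*g + 4) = (g - 1)*(g + 2)^2*(g + 4)*(g + 1)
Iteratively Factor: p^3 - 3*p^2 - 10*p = (p)*(p^2 - 3*p - 10) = p*(p - 5)*(p + 2)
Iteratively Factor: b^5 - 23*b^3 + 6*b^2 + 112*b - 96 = (b - 2)*(b^4 + 2*b^3 - 19*b^2 - 32*b + 48) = (b - 4)*(b - 2)*(b^3 + 6*b^2 + 5*b - 12) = (b - 4)*(b - 2)*(b + 3)*(b^2 + 3*b - 4) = (b - 4)*(b - 2)*(b + 3)*(b + 4)*(b - 1)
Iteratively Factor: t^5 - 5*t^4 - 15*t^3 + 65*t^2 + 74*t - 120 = (t + 3)*(t^4 - 8*t^3 + 9*t^2 + 38*t - 40) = (t + 2)*(t + 3)*(t^3 - 10*t^2 + 29*t - 20) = (t - 5)*(t + 2)*(t + 3)*(t^2 - 5*t + 4) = (t - 5)*(t - 4)*(t + 2)*(t + 3)*(t - 1)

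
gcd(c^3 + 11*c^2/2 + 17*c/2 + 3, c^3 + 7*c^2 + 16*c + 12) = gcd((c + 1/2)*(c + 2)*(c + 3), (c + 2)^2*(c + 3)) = c^2 + 5*c + 6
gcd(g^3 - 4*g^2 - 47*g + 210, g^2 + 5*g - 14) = g + 7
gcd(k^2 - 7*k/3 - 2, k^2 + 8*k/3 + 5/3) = 1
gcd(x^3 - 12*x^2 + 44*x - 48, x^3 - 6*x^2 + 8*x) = x^2 - 6*x + 8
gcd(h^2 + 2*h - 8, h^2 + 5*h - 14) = h - 2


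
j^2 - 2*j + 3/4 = (j - 3/2)*(j - 1/2)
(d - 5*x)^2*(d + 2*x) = d^3 - 8*d^2*x + 5*d*x^2 + 50*x^3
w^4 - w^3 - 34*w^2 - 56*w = w*(w - 7)*(w + 2)*(w + 4)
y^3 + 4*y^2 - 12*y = y*(y - 2)*(y + 6)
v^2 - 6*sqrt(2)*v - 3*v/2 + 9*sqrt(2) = (v - 3/2)*(v - 6*sqrt(2))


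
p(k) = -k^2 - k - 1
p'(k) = -2*k - 1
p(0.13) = -1.15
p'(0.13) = -1.26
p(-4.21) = -14.51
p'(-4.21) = 7.42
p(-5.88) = -29.69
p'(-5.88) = 10.76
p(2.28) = -8.48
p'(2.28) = -5.56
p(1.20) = -3.64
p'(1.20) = -3.40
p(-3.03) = -7.15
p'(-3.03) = 5.06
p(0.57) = -1.89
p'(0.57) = -2.14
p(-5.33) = -24.08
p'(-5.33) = 9.66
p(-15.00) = -211.00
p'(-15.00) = 29.00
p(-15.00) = -211.00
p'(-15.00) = 29.00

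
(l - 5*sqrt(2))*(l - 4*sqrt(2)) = l^2 - 9*sqrt(2)*l + 40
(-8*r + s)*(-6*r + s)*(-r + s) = -48*r^3 + 62*r^2*s - 15*r*s^2 + s^3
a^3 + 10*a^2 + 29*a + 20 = (a + 1)*(a + 4)*(a + 5)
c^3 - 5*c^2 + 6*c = c*(c - 3)*(c - 2)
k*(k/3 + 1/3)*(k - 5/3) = k^3/3 - 2*k^2/9 - 5*k/9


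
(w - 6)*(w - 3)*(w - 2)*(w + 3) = w^4 - 8*w^3 + 3*w^2 + 72*w - 108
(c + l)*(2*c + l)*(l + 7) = 2*c^2*l + 14*c^2 + 3*c*l^2 + 21*c*l + l^3 + 7*l^2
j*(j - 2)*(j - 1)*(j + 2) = j^4 - j^3 - 4*j^2 + 4*j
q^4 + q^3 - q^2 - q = q*(q - 1)*(q + 1)^2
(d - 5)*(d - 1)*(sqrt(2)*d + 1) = sqrt(2)*d^3 - 6*sqrt(2)*d^2 + d^2 - 6*d + 5*sqrt(2)*d + 5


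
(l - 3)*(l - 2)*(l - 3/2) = l^3 - 13*l^2/2 + 27*l/2 - 9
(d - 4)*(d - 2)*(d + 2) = d^3 - 4*d^2 - 4*d + 16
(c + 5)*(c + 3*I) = c^2 + 5*c + 3*I*c + 15*I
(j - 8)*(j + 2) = j^2 - 6*j - 16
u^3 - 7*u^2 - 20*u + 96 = (u - 8)*(u - 3)*(u + 4)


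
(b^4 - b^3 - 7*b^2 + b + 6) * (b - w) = b^5 - b^4*w - b^4 + b^3*w - 7*b^3 + 7*b^2*w + b^2 - b*w + 6*b - 6*w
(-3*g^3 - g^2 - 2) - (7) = -3*g^3 - g^2 - 9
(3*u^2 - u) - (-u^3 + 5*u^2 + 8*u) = u^3 - 2*u^2 - 9*u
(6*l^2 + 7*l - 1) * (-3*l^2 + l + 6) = -18*l^4 - 15*l^3 + 46*l^2 + 41*l - 6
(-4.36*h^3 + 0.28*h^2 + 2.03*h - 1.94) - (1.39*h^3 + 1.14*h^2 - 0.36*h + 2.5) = -5.75*h^3 - 0.86*h^2 + 2.39*h - 4.44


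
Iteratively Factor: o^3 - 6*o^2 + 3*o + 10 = (o - 5)*(o^2 - o - 2) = (o - 5)*(o + 1)*(o - 2)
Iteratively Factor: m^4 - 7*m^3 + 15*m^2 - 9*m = (m - 3)*(m^3 - 4*m^2 + 3*m) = m*(m - 3)*(m^2 - 4*m + 3) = m*(m - 3)*(m - 1)*(m - 3)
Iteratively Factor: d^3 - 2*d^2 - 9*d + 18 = (d - 2)*(d^2 - 9) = (d - 3)*(d - 2)*(d + 3)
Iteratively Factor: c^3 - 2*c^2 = (c)*(c^2 - 2*c) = c^2*(c - 2)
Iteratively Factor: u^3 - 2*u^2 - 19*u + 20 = (u - 5)*(u^2 + 3*u - 4) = (u - 5)*(u - 1)*(u + 4)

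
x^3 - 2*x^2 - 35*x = x*(x - 7)*(x + 5)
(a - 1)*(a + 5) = a^2 + 4*a - 5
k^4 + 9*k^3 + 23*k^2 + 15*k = k*(k + 1)*(k + 3)*(k + 5)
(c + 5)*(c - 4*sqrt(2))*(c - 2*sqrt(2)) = c^3 - 6*sqrt(2)*c^2 + 5*c^2 - 30*sqrt(2)*c + 16*c + 80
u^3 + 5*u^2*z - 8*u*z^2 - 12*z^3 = (u - 2*z)*(u + z)*(u + 6*z)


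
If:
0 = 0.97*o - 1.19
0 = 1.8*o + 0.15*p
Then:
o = 1.23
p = -14.72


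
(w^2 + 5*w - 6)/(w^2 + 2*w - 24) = (w - 1)/(w - 4)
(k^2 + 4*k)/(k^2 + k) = (k + 4)/(k + 1)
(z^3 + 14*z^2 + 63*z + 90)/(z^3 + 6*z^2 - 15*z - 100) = (z^2 + 9*z + 18)/(z^2 + z - 20)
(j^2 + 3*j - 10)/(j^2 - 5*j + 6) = (j + 5)/(j - 3)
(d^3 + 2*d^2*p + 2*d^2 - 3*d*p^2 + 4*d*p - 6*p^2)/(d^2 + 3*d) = (d^3 + 2*d^2*p + 2*d^2 - 3*d*p^2 + 4*d*p - 6*p^2)/(d*(d + 3))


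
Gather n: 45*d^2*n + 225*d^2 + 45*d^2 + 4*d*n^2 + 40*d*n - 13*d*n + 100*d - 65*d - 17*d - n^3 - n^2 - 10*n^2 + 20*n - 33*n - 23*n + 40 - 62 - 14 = 270*d^2 + 18*d - n^3 + n^2*(4*d - 11) + n*(45*d^2 + 27*d - 36) - 36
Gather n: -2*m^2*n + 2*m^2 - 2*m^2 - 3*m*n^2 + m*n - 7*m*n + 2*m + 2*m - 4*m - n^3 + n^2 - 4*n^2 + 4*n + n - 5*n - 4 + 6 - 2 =-n^3 + n^2*(-3*m - 3) + n*(-2*m^2 - 6*m)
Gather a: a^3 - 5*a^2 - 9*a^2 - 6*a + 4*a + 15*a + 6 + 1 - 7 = a^3 - 14*a^2 + 13*a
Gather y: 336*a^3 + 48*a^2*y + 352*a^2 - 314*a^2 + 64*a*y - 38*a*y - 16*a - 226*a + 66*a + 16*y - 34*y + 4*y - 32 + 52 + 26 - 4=336*a^3 + 38*a^2 - 176*a + y*(48*a^2 + 26*a - 14) + 42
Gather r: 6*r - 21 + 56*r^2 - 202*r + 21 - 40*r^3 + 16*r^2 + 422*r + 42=-40*r^3 + 72*r^2 + 226*r + 42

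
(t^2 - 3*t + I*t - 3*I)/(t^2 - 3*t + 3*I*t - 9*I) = (t + I)/(t + 3*I)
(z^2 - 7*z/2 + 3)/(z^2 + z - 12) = (z^2 - 7*z/2 + 3)/(z^2 + z - 12)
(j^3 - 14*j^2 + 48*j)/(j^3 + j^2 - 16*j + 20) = j*(j^2 - 14*j + 48)/(j^3 + j^2 - 16*j + 20)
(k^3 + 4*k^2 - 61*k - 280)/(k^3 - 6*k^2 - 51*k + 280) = (k + 5)/(k - 5)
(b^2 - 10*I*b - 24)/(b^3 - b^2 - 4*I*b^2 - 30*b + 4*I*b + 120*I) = (b - 6*I)/(b^2 - b - 30)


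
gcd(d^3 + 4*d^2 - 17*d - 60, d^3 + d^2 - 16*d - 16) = d - 4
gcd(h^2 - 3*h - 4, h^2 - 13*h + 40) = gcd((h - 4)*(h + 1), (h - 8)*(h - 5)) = 1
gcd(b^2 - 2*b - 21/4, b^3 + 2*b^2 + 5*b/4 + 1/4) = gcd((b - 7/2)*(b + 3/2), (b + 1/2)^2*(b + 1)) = 1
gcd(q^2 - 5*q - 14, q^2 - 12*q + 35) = q - 7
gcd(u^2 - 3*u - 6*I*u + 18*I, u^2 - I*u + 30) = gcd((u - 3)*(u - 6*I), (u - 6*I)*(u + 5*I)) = u - 6*I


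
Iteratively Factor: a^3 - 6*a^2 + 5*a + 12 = (a + 1)*(a^2 - 7*a + 12) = (a - 4)*(a + 1)*(a - 3)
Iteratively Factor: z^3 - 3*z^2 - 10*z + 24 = (z - 4)*(z^2 + z - 6) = (z - 4)*(z + 3)*(z - 2)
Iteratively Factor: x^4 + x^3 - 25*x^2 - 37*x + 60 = (x + 3)*(x^3 - 2*x^2 - 19*x + 20) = (x - 5)*(x + 3)*(x^2 + 3*x - 4) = (x - 5)*(x + 3)*(x + 4)*(x - 1)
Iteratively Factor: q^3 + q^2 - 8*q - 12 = (q + 2)*(q^2 - q - 6) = (q - 3)*(q + 2)*(q + 2)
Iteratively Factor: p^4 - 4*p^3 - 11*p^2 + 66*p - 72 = (p - 3)*(p^3 - p^2 - 14*p + 24) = (p - 3)*(p + 4)*(p^2 - 5*p + 6) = (p - 3)^2*(p + 4)*(p - 2)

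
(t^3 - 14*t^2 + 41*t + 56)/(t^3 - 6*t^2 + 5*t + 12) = (t^2 - 15*t + 56)/(t^2 - 7*t + 12)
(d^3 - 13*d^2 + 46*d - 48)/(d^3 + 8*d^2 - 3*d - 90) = (d^2 - 10*d + 16)/(d^2 + 11*d + 30)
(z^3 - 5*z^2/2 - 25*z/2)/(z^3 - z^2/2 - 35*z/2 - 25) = z/(z + 2)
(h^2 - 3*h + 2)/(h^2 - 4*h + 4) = (h - 1)/(h - 2)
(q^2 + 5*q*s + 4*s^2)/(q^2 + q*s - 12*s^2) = (q + s)/(q - 3*s)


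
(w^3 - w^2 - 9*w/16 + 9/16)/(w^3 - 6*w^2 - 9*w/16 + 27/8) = (w - 1)/(w - 6)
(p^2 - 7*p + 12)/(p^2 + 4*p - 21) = (p - 4)/(p + 7)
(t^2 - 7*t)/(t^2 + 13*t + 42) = t*(t - 7)/(t^2 + 13*t + 42)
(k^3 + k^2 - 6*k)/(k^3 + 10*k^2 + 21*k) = (k - 2)/(k + 7)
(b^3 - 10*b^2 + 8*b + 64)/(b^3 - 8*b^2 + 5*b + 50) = (b^2 - 12*b + 32)/(b^2 - 10*b + 25)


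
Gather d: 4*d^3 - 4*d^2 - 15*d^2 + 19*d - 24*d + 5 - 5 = 4*d^3 - 19*d^2 - 5*d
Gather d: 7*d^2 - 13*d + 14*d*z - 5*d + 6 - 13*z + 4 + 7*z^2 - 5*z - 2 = 7*d^2 + d*(14*z - 18) + 7*z^2 - 18*z + 8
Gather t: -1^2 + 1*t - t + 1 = 0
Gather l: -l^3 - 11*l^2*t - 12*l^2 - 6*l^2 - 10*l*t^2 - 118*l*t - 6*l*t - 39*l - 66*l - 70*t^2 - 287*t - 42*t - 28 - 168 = -l^3 + l^2*(-11*t - 18) + l*(-10*t^2 - 124*t - 105) - 70*t^2 - 329*t - 196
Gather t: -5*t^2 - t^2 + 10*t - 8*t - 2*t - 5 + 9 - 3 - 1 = -6*t^2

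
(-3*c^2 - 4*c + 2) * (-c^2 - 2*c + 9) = 3*c^4 + 10*c^3 - 21*c^2 - 40*c + 18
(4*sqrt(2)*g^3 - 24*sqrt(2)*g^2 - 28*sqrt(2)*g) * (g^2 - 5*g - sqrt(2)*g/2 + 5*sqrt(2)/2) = 4*sqrt(2)*g^5 - 44*sqrt(2)*g^4 - 4*g^4 + 44*g^3 + 92*sqrt(2)*g^3 - 92*g^2 + 140*sqrt(2)*g^2 - 140*g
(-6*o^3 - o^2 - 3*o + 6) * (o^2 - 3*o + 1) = -6*o^5 + 17*o^4 - 6*o^3 + 14*o^2 - 21*o + 6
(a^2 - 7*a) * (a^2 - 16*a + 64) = a^4 - 23*a^3 + 176*a^2 - 448*a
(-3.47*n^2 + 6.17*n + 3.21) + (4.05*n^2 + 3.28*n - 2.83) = 0.58*n^2 + 9.45*n + 0.38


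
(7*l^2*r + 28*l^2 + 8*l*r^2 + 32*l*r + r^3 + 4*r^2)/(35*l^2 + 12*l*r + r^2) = (l*r + 4*l + r^2 + 4*r)/(5*l + r)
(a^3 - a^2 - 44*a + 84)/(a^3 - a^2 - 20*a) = (-a^3 + a^2 + 44*a - 84)/(a*(-a^2 + a + 20))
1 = 1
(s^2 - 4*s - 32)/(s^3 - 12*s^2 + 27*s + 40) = (s + 4)/(s^2 - 4*s - 5)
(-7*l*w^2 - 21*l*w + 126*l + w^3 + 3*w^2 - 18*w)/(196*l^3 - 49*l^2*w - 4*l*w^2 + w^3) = (w^2 + 3*w - 18)/(-28*l^2 + 3*l*w + w^2)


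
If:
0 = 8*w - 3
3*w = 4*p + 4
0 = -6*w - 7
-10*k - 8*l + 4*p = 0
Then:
No Solution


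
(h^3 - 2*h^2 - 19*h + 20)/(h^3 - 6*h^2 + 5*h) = (h + 4)/h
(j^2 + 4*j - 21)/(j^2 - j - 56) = (j - 3)/(j - 8)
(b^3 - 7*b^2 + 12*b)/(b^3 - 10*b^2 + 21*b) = (b - 4)/(b - 7)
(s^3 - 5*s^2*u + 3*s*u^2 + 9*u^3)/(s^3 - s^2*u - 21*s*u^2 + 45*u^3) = (s + u)/(s + 5*u)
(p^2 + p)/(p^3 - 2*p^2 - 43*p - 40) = p/(p^2 - 3*p - 40)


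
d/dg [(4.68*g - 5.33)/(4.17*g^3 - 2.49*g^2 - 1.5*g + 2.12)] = (-39.0312*g^3 + 78.3315*g^2 - 26.5434*g + 1.9266)/(17.3889*g^6 - 20.7666*g^5 - 6.3099*g^4 + 25.1508*g^3 - 8.3076*g^2 - 6.36*g + 4.4944)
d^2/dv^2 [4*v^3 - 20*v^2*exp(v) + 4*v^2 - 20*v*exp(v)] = -20*v^2*exp(v) - 100*v*exp(v) + 24*v - 80*exp(v) + 8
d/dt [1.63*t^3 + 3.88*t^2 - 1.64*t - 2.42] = 4.89*t^2 + 7.76*t - 1.64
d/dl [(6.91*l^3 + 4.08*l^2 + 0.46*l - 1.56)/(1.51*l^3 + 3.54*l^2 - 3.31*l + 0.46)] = (18.3006*l^4 - 47.1334*l^3 + 1.4694*l^2 + 14.7984*l - 4.952)/(2.2801*l^6 + 10.6908*l^5 + 2.5354*l^4 - 22.0456*l^3 + 14.2129*l^2 - 3.0452*l + 0.2116)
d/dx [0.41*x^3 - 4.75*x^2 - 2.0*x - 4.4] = 1.23*x^2 - 9.5*x - 2.0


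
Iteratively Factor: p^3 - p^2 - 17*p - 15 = (p + 3)*(p^2 - 4*p - 5) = (p + 1)*(p + 3)*(p - 5)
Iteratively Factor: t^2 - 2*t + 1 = (t - 1)*(t - 1)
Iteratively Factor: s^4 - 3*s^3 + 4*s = (s - 2)*(s^3 - s^2 - 2*s) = s*(s - 2)*(s^2 - s - 2) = s*(s - 2)*(s + 1)*(s - 2)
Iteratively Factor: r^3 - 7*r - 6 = (r - 3)*(r^2 + 3*r + 2) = (r - 3)*(r + 1)*(r + 2)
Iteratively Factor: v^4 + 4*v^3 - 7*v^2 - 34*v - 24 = (v + 4)*(v^3 - 7*v - 6) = (v + 1)*(v + 4)*(v^2 - v - 6) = (v - 3)*(v + 1)*(v + 4)*(v + 2)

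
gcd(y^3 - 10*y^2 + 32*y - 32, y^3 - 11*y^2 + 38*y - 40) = y^2 - 6*y + 8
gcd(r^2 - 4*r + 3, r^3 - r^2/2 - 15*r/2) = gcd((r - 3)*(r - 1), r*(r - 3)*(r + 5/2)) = r - 3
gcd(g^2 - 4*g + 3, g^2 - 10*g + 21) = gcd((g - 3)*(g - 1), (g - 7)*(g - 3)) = g - 3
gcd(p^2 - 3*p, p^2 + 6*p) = p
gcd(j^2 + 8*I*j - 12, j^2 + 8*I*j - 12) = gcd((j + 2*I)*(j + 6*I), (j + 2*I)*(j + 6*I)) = j^2 + 8*I*j - 12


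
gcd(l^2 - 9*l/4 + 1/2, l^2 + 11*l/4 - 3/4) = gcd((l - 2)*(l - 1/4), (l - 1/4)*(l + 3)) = l - 1/4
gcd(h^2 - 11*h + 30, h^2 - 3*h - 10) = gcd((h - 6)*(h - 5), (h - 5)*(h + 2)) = h - 5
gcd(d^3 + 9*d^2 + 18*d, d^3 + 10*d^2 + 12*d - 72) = d + 6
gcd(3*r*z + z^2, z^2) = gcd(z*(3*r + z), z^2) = z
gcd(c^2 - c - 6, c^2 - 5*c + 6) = c - 3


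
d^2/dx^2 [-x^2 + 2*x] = -2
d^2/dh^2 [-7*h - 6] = 0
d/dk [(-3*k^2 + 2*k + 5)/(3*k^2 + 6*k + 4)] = 2*(-12*k^2 - 27*k - 11)/(9*k^4 + 36*k^3 + 60*k^2 + 48*k + 16)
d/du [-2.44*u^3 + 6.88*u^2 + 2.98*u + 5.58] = -7.32*u^2 + 13.76*u + 2.98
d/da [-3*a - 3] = -3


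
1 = 1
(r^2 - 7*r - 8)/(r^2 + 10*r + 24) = (r^2 - 7*r - 8)/(r^2 + 10*r + 24)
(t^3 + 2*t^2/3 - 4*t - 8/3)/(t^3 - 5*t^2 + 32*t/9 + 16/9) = 3*(3*t^3 + 2*t^2 - 12*t - 8)/(9*t^3 - 45*t^2 + 32*t + 16)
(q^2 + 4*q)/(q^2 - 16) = q/(q - 4)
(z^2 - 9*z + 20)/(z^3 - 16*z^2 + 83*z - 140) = 1/(z - 7)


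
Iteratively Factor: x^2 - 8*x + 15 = (x - 5)*(x - 3)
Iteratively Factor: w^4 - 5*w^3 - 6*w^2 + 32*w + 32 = (w + 2)*(w^3 - 7*w^2 + 8*w + 16) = (w - 4)*(w + 2)*(w^2 - 3*w - 4) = (w - 4)^2*(w + 2)*(w + 1)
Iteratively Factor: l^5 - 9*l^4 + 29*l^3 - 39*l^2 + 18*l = (l - 1)*(l^4 - 8*l^3 + 21*l^2 - 18*l) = (l - 2)*(l - 1)*(l^3 - 6*l^2 + 9*l) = l*(l - 2)*(l - 1)*(l^2 - 6*l + 9) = l*(l - 3)*(l - 2)*(l - 1)*(l - 3)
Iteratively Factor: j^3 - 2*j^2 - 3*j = (j + 1)*(j^2 - 3*j) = j*(j + 1)*(j - 3)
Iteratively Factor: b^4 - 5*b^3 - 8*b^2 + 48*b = (b + 3)*(b^3 - 8*b^2 + 16*b) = (b - 4)*(b + 3)*(b^2 - 4*b) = (b - 4)^2*(b + 3)*(b)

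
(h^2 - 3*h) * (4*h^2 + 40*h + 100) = 4*h^4 + 28*h^3 - 20*h^2 - 300*h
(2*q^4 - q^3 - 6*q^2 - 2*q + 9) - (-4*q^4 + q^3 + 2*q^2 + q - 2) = 6*q^4 - 2*q^3 - 8*q^2 - 3*q + 11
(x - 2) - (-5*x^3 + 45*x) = 5*x^3 - 44*x - 2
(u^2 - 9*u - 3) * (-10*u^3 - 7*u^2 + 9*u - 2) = -10*u^5 + 83*u^4 + 102*u^3 - 62*u^2 - 9*u + 6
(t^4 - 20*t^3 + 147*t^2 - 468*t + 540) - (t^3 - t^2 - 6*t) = t^4 - 21*t^3 + 148*t^2 - 462*t + 540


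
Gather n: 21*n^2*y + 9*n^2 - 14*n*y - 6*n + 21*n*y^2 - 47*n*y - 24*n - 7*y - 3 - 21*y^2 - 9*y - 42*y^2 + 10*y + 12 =n^2*(21*y + 9) + n*(21*y^2 - 61*y - 30) - 63*y^2 - 6*y + 9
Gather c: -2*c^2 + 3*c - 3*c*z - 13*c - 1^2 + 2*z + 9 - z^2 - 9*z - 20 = -2*c^2 + c*(-3*z - 10) - z^2 - 7*z - 12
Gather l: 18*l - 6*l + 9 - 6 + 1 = 12*l + 4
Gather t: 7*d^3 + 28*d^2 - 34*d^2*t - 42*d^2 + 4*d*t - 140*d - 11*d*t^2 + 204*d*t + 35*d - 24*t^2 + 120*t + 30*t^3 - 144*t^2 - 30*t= 7*d^3 - 14*d^2 - 105*d + 30*t^3 + t^2*(-11*d - 168) + t*(-34*d^2 + 208*d + 90)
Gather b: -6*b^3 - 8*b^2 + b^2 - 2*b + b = -6*b^3 - 7*b^2 - b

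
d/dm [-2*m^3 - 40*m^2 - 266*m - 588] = -6*m^2 - 80*m - 266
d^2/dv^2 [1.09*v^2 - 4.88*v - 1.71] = 2.18000000000000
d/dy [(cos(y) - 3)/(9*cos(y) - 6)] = -7*sin(y)/(3*(3*cos(y) - 2)^2)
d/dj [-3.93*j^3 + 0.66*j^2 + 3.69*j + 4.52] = -11.79*j^2 + 1.32*j + 3.69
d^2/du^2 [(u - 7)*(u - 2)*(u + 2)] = 6*u - 14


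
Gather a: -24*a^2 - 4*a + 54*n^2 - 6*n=-24*a^2 - 4*a + 54*n^2 - 6*n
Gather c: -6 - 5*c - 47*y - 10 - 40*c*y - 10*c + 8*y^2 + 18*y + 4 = c*(-40*y - 15) + 8*y^2 - 29*y - 12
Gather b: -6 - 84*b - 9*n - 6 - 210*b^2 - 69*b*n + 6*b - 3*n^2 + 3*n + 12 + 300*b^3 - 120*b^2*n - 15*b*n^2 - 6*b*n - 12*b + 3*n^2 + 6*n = 300*b^3 + b^2*(-120*n - 210) + b*(-15*n^2 - 75*n - 90)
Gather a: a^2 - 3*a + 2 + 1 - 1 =a^2 - 3*a + 2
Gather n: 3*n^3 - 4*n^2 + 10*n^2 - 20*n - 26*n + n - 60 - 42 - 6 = 3*n^3 + 6*n^2 - 45*n - 108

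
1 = 1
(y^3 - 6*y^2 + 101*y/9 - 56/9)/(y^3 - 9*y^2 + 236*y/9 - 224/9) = (y - 1)/(y - 4)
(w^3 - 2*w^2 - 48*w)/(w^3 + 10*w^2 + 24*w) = (w - 8)/(w + 4)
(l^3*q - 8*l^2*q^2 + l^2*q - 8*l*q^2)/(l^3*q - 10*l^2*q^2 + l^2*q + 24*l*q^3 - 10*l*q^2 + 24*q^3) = l*(l - 8*q)/(l^2 - 10*l*q + 24*q^2)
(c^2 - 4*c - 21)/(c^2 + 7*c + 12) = (c - 7)/(c + 4)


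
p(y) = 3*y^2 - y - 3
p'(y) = 6*y - 1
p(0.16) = -3.08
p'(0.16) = -0.04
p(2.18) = 9.08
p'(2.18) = 12.08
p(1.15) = -0.18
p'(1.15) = 5.90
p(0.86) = -1.64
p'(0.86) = 4.16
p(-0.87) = 0.14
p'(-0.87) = -6.22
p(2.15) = 8.72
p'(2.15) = 11.90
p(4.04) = 41.92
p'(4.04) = 23.24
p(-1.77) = 8.17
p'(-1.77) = -11.62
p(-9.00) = 249.00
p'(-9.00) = -55.00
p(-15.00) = 687.00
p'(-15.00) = -91.00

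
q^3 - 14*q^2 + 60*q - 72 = (q - 6)^2*(q - 2)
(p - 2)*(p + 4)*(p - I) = p^3 + 2*p^2 - I*p^2 - 8*p - 2*I*p + 8*I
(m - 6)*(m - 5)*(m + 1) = m^3 - 10*m^2 + 19*m + 30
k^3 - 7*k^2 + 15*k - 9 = (k - 3)^2*(k - 1)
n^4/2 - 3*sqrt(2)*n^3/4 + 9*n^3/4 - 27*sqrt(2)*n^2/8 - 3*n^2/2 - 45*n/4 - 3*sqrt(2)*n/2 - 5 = (n/2 + sqrt(2)/2)*(n + 1/2)*(n + 4)*(n - 5*sqrt(2)/2)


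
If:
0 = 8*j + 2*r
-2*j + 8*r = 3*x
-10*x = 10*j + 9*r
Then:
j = 0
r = 0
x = 0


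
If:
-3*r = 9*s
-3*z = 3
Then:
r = -3*s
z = -1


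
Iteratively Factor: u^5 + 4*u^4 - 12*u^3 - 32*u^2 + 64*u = (u + 4)*(u^4 - 12*u^2 + 16*u) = (u + 4)^2*(u^3 - 4*u^2 + 4*u) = (u - 2)*(u + 4)^2*(u^2 - 2*u) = (u - 2)^2*(u + 4)^2*(u)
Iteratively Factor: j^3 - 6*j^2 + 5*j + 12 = (j + 1)*(j^2 - 7*j + 12) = (j - 4)*(j + 1)*(j - 3)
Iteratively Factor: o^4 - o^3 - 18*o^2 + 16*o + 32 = (o - 2)*(o^3 + o^2 - 16*o - 16) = (o - 2)*(o + 1)*(o^2 - 16) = (o - 2)*(o + 1)*(o + 4)*(o - 4)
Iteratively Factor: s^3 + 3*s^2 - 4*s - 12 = (s - 2)*(s^2 + 5*s + 6) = (s - 2)*(s + 2)*(s + 3)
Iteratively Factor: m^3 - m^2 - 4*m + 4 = (m - 2)*(m^2 + m - 2) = (m - 2)*(m + 2)*(m - 1)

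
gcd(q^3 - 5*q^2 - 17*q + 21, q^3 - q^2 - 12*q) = q + 3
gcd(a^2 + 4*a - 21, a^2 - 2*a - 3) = a - 3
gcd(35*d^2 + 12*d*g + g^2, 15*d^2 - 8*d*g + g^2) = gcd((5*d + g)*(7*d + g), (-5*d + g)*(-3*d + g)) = 1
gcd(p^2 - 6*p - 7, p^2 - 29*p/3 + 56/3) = p - 7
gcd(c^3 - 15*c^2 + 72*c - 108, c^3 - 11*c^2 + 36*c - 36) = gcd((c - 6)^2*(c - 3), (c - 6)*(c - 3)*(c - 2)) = c^2 - 9*c + 18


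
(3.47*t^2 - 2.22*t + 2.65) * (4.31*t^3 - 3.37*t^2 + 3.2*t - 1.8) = 14.9557*t^5 - 21.2621*t^4 + 30.0069*t^3 - 22.2805*t^2 + 12.476*t - 4.77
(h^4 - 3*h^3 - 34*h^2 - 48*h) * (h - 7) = h^5 - 10*h^4 - 13*h^3 + 190*h^2 + 336*h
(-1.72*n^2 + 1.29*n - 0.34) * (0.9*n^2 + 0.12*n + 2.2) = -1.548*n^4 + 0.9546*n^3 - 3.9352*n^2 + 2.7972*n - 0.748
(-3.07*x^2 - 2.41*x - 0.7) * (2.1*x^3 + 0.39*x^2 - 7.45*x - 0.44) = -6.447*x^5 - 6.2583*x^4 + 20.4616*x^3 + 19.0323*x^2 + 6.2754*x + 0.308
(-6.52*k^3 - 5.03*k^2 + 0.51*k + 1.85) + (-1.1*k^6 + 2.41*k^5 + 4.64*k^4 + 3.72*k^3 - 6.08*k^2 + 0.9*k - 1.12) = -1.1*k^6 + 2.41*k^5 + 4.64*k^4 - 2.8*k^3 - 11.11*k^2 + 1.41*k + 0.73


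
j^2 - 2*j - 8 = (j - 4)*(j + 2)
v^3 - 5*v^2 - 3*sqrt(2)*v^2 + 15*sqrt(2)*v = v*(v - 5)*(v - 3*sqrt(2))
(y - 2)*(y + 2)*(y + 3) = y^3 + 3*y^2 - 4*y - 12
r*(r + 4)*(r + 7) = r^3 + 11*r^2 + 28*r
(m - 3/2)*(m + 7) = m^2 + 11*m/2 - 21/2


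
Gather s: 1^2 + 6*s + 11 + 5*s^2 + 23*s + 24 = 5*s^2 + 29*s + 36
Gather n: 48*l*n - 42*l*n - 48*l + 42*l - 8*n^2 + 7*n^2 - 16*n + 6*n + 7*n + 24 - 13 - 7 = -6*l - n^2 + n*(6*l - 3) + 4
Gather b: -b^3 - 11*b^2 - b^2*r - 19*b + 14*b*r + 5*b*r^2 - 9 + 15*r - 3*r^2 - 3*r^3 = -b^3 + b^2*(-r - 11) + b*(5*r^2 + 14*r - 19) - 3*r^3 - 3*r^2 + 15*r - 9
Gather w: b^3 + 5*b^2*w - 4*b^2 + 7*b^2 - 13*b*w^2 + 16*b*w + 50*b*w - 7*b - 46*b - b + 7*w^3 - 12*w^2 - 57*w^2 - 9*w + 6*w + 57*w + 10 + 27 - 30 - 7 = b^3 + 3*b^2 - 54*b + 7*w^3 + w^2*(-13*b - 69) + w*(5*b^2 + 66*b + 54)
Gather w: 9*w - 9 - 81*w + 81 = 72 - 72*w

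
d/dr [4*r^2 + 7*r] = 8*r + 7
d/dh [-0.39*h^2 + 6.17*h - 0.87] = 6.17 - 0.78*h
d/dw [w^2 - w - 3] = 2*w - 1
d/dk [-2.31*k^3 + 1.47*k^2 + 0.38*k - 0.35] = -6.93*k^2 + 2.94*k + 0.38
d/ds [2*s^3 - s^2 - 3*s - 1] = 6*s^2 - 2*s - 3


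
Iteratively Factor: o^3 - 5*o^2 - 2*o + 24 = (o + 2)*(o^2 - 7*o + 12) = (o - 4)*(o + 2)*(o - 3)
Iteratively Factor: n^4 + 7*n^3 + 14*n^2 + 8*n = (n + 2)*(n^3 + 5*n^2 + 4*n) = n*(n + 2)*(n^2 + 5*n + 4) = n*(n + 1)*(n + 2)*(n + 4)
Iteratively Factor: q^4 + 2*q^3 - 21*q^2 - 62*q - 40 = (q + 1)*(q^3 + q^2 - 22*q - 40) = (q - 5)*(q + 1)*(q^2 + 6*q + 8) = (q - 5)*(q + 1)*(q + 2)*(q + 4)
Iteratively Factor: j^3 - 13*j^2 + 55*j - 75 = (j - 5)*(j^2 - 8*j + 15) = (j - 5)*(j - 3)*(j - 5)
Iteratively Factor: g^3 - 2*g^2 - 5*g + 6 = (g + 2)*(g^2 - 4*g + 3) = (g - 3)*(g + 2)*(g - 1)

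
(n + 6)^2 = n^2 + 12*n + 36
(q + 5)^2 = q^2 + 10*q + 25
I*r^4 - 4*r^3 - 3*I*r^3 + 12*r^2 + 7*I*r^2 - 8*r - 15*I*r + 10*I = (r - 2)*(r - I)*(r + 5*I)*(I*r - I)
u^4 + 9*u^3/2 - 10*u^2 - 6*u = u*(u - 2)*(u + 1/2)*(u + 6)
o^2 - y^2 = (o - y)*(o + y)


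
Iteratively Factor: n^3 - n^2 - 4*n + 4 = (n + 2)*(n^2 - 3*n + 2) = (n - 2)*(n + 2)*(n - 1)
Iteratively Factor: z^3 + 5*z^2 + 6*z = (z)*(z^2 + 5*z + 6) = z*(z + 2)*(z + 3)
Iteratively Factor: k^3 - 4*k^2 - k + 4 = (k - 1)*(k^2 - 3*k - 4) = (k - 1)*(k + 1)*(k - 4)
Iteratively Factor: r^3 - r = (r)*(r^2 - 1) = r*(r + 1)*(r - 1)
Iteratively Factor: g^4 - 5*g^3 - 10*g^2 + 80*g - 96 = (g - 4)*(g^3 - g^2 - 14*g + 24) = (g - 4)*(g + 4)*(g^2 - 5*g + 6) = (g - 4)*(g - 2)*(g + 4)*(g - 3)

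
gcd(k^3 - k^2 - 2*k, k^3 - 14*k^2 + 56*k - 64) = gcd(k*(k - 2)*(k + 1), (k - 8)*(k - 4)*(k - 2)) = k - 2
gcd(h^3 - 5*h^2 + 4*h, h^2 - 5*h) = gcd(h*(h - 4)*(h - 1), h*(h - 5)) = h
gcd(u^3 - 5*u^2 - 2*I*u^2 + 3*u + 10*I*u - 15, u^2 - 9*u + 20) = u - 5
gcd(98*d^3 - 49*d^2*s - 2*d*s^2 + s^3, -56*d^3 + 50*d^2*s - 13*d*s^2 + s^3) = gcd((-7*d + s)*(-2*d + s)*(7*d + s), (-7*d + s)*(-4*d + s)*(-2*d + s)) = 14*d^2 - 9*d*s + s^2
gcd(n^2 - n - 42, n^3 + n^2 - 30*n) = n + 6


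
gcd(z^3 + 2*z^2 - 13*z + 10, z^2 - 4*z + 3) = z - 1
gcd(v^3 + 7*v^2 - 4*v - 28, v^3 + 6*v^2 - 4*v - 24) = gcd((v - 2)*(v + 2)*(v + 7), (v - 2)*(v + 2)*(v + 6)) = v^2 - 4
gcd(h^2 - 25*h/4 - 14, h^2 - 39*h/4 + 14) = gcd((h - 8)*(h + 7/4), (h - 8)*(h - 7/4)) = h - 8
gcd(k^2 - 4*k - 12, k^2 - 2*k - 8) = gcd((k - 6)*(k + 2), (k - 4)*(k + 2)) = k + 2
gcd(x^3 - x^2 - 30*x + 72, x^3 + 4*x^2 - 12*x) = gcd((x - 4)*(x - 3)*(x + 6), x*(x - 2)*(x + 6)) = x + 6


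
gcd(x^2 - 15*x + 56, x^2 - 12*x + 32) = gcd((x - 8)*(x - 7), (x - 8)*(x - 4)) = x - 8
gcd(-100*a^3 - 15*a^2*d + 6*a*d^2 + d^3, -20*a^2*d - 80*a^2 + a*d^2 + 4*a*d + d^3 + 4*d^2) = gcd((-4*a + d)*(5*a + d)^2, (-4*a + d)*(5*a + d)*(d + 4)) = 20*a^2 - a*d - d^2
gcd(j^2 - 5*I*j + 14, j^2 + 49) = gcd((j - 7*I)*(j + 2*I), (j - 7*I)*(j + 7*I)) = j - 7*I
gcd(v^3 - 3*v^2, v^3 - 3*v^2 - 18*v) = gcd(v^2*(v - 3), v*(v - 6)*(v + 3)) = v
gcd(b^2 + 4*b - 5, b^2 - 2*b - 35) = b + 5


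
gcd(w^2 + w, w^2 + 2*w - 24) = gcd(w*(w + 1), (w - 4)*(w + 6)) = 1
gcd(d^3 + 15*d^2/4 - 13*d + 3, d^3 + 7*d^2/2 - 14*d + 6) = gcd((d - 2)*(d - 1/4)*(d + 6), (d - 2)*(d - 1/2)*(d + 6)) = d^2 + 4*d - 12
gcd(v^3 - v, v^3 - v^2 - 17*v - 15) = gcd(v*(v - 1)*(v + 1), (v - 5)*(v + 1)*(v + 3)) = v + 1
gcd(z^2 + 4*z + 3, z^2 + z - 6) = z + 3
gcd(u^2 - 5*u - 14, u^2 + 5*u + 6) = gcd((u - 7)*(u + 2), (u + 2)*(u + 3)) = u + 2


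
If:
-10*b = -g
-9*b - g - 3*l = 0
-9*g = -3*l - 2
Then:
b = 2/109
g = 20/109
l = -38/327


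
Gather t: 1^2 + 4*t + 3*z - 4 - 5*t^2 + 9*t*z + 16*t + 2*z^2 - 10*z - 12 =-5*t^2 + t*(9*z + 20) + 2*z^2 - 7*z - 15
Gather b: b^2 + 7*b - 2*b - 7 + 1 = b^2 + 5*b - 6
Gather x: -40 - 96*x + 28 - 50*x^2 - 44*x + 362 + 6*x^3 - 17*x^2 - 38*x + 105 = 6*x^3 - 67*x^2 - 178*x + 455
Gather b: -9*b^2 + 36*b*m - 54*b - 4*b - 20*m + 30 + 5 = -9*b^2 + b*(36*m - 58) - 20*m + 35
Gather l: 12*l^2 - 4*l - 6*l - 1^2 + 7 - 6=12*l^2 - 10*l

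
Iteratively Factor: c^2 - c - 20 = (c + 4)*(c - 5)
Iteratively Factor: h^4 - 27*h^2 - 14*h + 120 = (h - 2)*(h^3 + 2*h^2 - 23*h - 60) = (h - 5)*(h - 2)*(h^2 + 7*h + 12) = (h - 5)*(h - 2)*(h + 3)*(h + 4)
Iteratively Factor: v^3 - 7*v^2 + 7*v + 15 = (v - 5)*(v^2 - 2*v - 3) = (v - 5)*(v + 1)*(v - 3)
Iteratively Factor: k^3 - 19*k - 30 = (k + 2)*(k^2 - 2*k - 15) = (k - 5)*(k + 2)*(k + 3)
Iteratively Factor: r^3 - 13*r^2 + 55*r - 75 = (r - 5)*(r^2 - 8*r + 15) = (r - 5)*(r - 3)*(r - 5)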